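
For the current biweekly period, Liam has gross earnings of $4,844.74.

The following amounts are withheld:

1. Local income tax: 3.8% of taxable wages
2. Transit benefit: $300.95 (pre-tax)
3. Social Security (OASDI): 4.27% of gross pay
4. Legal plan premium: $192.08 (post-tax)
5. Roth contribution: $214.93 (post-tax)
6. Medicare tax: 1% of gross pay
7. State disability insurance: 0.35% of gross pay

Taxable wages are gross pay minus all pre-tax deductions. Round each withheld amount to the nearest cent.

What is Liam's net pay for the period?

Transit benefit: $300.95
Taxable wages = $4,844.74 − $300.95 = $4,543.79
Local income tax: $4,543.79 × 0.038 = $172.66
State disability insurance: $4,844.74 × 0.0035 = $16.96
Social Security (OASDI): $4,844.74 × 0.0427 = $206.87
Medicare tax: $4,844.74 × 0.01 = $48.45
Legal plan premium: $192.08
Roth contribution: $214.93
Total deductions = $300.95 + $172.66 + $16.96 + $206.87 + $48.45 + $192.08 + $214.93 = $1,152.90
Net pay = $4,844.74 − $1,152.90 = $3,691.84

$3,691.84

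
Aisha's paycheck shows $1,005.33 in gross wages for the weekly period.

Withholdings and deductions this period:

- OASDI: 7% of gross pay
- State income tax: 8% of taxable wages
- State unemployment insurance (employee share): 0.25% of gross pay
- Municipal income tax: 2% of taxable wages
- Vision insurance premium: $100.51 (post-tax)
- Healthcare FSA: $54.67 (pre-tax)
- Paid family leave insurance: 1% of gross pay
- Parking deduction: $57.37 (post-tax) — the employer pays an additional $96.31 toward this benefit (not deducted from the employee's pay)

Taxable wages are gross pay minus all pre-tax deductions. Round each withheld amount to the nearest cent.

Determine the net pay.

Healthcare FSA: $54.67
Taxable wages = $1,005.33 − $54.67 = $950.66
Municipal income tax: $950.66 × 0.02 = $19.01
State income tax: $950.66 × 0.08 = $76.05
Paid family leave insurance: $1,005.33 × 0.01 = $10.05
State unemployment insurance (employee share): $1,005.33 × 0.0025 = $2.51
OASDI: $1,005.33 × 0.07 = $70.37
Vision insurance premium: $100.51
Parking deduction: $57.37
(Employer's $96.31 toward parking deduction is not withheld from the employee.)
Total deductions = $54.67 + $19.01 + $76.05 + $10.05 + $2.51 + $70.37 + $100.51 + $57.37 = $390.54
Net pay = $1,005.33 − $390.54 = $614.79

$614.79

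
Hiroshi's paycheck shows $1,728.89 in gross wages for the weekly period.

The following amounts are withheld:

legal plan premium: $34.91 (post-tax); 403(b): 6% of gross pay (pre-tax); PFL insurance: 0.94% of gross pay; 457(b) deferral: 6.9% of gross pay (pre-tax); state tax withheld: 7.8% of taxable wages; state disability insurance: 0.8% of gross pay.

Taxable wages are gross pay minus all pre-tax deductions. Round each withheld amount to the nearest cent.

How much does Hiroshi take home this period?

403(b): $1,728.89 × 0.06 = $103.73
457(b) deferral: $1,728.89 × 0.069 = $119.29
Pre-tax total = $103.73 + $119.29 = $223.02
Taxable wages = $1,728.89 − $223.02 = $1,505.87
State tax withheld: $1,505.87 × 0.078 = $117.46
PFL insurance: $1,728.89 × 0.0094 = $16.25
State disability insurance: $1,728.89 × 0.008 = $13.83
Legal plan premium: $34.91
Total deductions = $103.73 + $119.29 + $117.46 + $16.25 + $13.83 + $34.91 = $405.47
Net pay = $1,728.89 − $405.47 = $1,323.42

$1,323.42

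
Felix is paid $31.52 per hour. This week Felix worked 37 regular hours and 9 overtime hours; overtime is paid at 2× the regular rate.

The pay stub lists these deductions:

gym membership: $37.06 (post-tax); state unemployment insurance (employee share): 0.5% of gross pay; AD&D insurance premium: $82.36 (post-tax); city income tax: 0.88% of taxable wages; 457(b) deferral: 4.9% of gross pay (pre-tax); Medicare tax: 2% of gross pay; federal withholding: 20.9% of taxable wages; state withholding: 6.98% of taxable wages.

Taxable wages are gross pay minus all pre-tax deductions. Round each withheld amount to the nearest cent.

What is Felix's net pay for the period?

$1011.73

Regular pay: 37 × $31.52 = $1166.24
Overtime pay: 9 × $31.52 × 2 = $567.36
Gross pay = $1166.24 + $567.36 = $1733.60
457(b) deferral: $1733.60 × 0.049 = $84.95
Taxable wages = $1733.60 − $84.95 = $1648.65
City income tax: $1648.65 × 0.0088 = $14.51
Federal withholding: $1648.65 × 0.209 = $344.57
State withholding: $1648.65 × 0.0698 = $115.08
State unemployment insurance (employee share): $1733.60 × 0.005 = $8.67
Medicare tax: $1733.60 × 0.02 = $34.67
AD&D insurance premium: $82.36
Gym membership: $37.06
Total deductions = $84.95 + $14.51 + $344.57 + $115.08 + $8.67 + $34.67 + $82.36 + $37.06 = $721.87
Net pay = $1733.60 − $721.87 = $1011.73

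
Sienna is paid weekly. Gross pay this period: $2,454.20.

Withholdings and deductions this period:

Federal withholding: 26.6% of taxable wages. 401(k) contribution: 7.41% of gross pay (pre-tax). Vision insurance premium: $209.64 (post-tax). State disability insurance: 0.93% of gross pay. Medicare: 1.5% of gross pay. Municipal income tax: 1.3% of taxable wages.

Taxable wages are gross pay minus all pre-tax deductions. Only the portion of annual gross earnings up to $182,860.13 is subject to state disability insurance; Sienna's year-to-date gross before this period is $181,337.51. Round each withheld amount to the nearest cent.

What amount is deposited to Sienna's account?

401(k) contribution: $2,454.20 × 0.0741 = $181.86
Taxable wages = $2,454.20 − $181.86 = $2,272.34
Federal withholding: $2,272.34 × 0.266 = $604.44
Municipal income tax: $2,272.34 × 0.013 = $29.54
State disability insurance: only $182,860.13 − $181,337.51 = $1,522.62 of this check is subject → $1,522.62 × 0.0093 = $14.16
Medicare: $2,454.20 × 0.015 = $36.81
Vision insurance premium: $209.64
Total deductions = $181.86 + $604.44 + $29.54 + $14.16 + $36.81 + $209.64 = $1,076.45
Net pay = $2,454.20 − $1,076.45 = $1,377.75

$1,377.75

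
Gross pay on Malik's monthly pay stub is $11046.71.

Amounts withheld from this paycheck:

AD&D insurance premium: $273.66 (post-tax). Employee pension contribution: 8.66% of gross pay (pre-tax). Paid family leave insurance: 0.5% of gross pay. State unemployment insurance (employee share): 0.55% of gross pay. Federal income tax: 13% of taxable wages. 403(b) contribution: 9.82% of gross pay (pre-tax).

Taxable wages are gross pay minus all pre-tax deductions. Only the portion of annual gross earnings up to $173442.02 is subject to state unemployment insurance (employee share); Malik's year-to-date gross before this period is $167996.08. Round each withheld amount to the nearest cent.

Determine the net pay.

Employee pension contribution: $11046.71 × 0.0866 = $956.65
403(b) contribution: $11046.71 × 0.0982 = $1084.79
Pre-tax total = $956.65 + $1084.79 = $2041.44
Taxable wages = $11046.71 − $2041.44 = $9005.27
Federal income tax: $9005.27 × 0.13 = $1170.69
State unemployment insurance (employee share): only $173442.02 − $167996.08 = $5445.94 of this check is subject → $5445.94 × 0.0055 = $29.95
Paid family leave insurance: $11046.71 × 0.005 = $55.23
AD&D insurance premium: $273.66
Total deductions = $956.65 + $1084.79 + $1170.69 + $29.95 + $55.23 + $273.66 = $3570.97
Net pay = $11046.71 − $3570.97 = $7475.74

$7475.74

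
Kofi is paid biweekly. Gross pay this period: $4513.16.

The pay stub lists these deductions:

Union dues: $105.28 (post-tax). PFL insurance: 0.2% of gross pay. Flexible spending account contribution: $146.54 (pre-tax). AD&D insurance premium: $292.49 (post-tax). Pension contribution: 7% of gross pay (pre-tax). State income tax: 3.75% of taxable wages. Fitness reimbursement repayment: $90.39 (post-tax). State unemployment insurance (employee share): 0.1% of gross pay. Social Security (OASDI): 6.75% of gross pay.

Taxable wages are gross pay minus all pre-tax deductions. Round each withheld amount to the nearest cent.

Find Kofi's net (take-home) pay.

$3092.46

Pension contribution: $4513.16 × 0.07 = $315.92
Flexible spending account contribution: $146.54
Pre-tax total = $315.92 + $146.54 = $462.46
Taxable wages = $4513.16 − $462.46 = $4050.70
State income tax: $4050.70 × 0.0375 = $151.90
PFL insurance: $4513.16 × 0.002 = $9.03
State unemployment insurance (employee share): $4513.16 × 0.001 = $4.51
Social Security (OASDI): $4513.16 × 0.0675 = $304.64
AD&D insurance premium: $292.49
Union dues: $105.28
Fitness reimbursement repayment: $90.39
Total deductions = $315.92 + $146.54 + $151.90 + $9.03 + $4.51 + $304.64 + $292.49 + $105.28 + $90.39 = $1420.70
Net pay = $4513.16 − $1420.70 = $3092.46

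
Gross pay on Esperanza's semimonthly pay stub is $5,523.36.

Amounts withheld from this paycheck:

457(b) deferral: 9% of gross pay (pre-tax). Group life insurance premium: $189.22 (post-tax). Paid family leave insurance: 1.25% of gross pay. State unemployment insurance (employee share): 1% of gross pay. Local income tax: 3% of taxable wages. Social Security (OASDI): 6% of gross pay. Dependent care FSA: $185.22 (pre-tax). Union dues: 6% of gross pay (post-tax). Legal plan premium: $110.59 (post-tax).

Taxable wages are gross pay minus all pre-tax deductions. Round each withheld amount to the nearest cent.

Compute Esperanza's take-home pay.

Dependent care FSA: $185.22
457(b) deferral: $5,523.36 × 0.09 = $497.10
Pre-tax total = $185.22 + $497.10 = $682.32
Taxable wages = $5,523.36 − $682.32 = $4,841.04
Local income tax: $4,841.04 × 0.03 = $145.23
Social Security (OASDI): $5,523.36 × 0.06 = $331.40
Paid family leave insurance: $5,523.36 × 0.0125 = $69.04
State unemployment insurance (employee share): $5,523.36 × 0.01 = $55.23
Group life insurance premium: $189.22
Legal plan premium: $110.59
Union dues: $5,523.36 × 0.06 = $331.40
Total deductions = $185.22 + $497.10 + $145.23 + $331.40 + $69.04 + $55.23 + $189.22 + $110.59 + $331.40 = $1,914.43
Net pay = $5,523.36 − $1,914.43 = $3,608.93

$3,608.93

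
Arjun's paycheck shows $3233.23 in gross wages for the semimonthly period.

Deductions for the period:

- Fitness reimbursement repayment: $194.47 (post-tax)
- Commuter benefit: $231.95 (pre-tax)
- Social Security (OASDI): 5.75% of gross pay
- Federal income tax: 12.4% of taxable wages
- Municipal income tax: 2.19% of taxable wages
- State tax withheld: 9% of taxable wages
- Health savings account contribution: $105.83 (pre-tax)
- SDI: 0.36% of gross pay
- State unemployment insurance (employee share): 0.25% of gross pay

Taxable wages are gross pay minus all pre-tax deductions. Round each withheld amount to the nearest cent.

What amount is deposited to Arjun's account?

$1812.31

Health savings account contribution: $105.83
Commuter benefit: $231.95
Pre-tax total = $105.83 + $231.95 = $337.78
Taxable wages = $3233.23 − $337.78 = $2895.45
Federal income tax: $2895.45 × 0.124 = $359.04
State tax withheld: $2895.45 × 0.09 = $260.59
Municipal income tax: $2895.45 × 0.0219 = $63.41
SDI: $3233.23 × 0.0036 = $11.64
State unemployment insurance (employee share): $3233.23 × 0.0025 = $8.08
Social Security (OASDI): $3233.23 × 0.0575 = $185.91
Fitness reimbursement repayment: $194.47
Total deductions = $105.83 + $231.95 + $359.04 + $260.59 + $63.41 + $11.64 + $8.08 + $185.91 + $194.47 = $1420.92
Net pay = $3233.23 − $1420.92 = $1812.31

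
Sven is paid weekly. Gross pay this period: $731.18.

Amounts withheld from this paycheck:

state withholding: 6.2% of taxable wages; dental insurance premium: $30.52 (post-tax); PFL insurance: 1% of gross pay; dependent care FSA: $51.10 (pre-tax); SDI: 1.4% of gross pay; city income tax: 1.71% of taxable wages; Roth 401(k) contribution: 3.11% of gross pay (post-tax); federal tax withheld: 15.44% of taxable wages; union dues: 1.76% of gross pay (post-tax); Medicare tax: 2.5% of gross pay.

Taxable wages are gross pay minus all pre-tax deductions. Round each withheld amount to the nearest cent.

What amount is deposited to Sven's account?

Dependent care FSA: $51.10
Taxable wages = $731.18 − $51.10 = $680.08
State withholding: $680.08 × 0.062 = $42.16
City income tax: $680.08 × 0.0171 = $11.63
Federal tax withheld: $680.08 × 0.1544 = $105.00
SDI: $731.18 × 0.014 = $10.24
PFL insurance: $731.18 × 0.01 = $7.31
Medicare tax: $731.18 × 0.025 = $18.28
Union dues: $731.18 × 0.0176 = $12.87
Dental insurance premium: $30.52
Roth 401(k) contribution: $731.18 × 0.0311 = $22.74
Total deductions = $51.10 + $42.16 + $11.63 + $105.00 + $10.24 + $7.31 + $18.28 + $12.87 + $30.52 + $22.74 = $311.85
Net pay = $731.18 − $311.85 = $419.33

$419.33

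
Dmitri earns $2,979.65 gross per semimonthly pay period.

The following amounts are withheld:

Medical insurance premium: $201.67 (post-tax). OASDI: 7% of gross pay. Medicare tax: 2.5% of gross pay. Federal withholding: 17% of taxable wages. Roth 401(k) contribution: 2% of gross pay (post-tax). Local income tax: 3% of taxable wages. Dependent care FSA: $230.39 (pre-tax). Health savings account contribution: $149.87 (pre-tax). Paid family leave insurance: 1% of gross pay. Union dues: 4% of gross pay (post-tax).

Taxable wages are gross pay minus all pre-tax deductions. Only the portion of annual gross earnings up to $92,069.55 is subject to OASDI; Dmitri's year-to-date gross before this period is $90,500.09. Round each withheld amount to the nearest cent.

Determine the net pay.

$1,484.91

Health savings account contribution: $149.87
Dependent care FSA: $230.39
Pre-tax total = $149.87 + $230.39 = $380.26
Taxable wages = $2,979.65 − $380.26 = $2,599.39
Federal withholding: $2,599.39 × 0.17 = $441.90
Local income tax: $2,599.39 × 0.03 = $77.98
OASDI: only $92,069.55 − $90,500.09 = $1,569.46 of this check is subject → $1,569.46 × 0.07 = $109.86
Medicare tax: $2,979.65 × 0.025 = $74.49
Paid family leave insurance: $2,979.65 × 0.01 = $29.80
Medical insurance premium: $201.67
Roth 401(k) contribution: $2,979.65 × 0.02 = $59.59
Union dues: $2,979.65 × 0.04 = $119.19
Total deductions = $149.87 + $230.39 + $441.90 + $77.98 + $109.86 + $74.49 + $29.80 + $201.67 + $59.59 + $119.19 = $1,494.74
Net pay = $2,979.65 − $1,494.74 = $1,484.91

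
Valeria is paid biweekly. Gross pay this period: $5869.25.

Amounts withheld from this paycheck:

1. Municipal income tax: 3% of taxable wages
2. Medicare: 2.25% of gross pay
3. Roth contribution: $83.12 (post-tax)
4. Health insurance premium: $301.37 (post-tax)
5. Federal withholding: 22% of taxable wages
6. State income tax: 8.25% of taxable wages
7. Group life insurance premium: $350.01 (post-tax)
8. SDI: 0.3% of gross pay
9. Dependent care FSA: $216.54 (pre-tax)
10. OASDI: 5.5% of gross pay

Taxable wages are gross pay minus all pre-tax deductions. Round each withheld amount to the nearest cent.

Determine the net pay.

$2566.20

Dependent care FSA: $216.54
Taxable wages = $5869.25 − $216.54 = $5652.71
Federal withholding: $5652.71 × 0.22 = $1243.60
State income tax: $5652.71 × 0.0825 = $466.35
Municipal income tax: $5652.71 × 0.03 = $169.58
OASDI: $5869.25 × 0.055 = $322.81
SDI: $5869.25 × 0.003 = $17.61
Medicare: $5869.25 × 0.0225 = $132.06
Roth contribution: $83.12
Health insurance premium: $301.37
Group life insurance premium: $350.01
Total deductions = $216.54 + $1243.60 + $466.35 + $169.58 + $322.81 + $17.61 + $132.06 + $83.12 + $301.37 + $350.01 = $3303.05
Net pay = $5869.25 − $3303.05 = $2566.20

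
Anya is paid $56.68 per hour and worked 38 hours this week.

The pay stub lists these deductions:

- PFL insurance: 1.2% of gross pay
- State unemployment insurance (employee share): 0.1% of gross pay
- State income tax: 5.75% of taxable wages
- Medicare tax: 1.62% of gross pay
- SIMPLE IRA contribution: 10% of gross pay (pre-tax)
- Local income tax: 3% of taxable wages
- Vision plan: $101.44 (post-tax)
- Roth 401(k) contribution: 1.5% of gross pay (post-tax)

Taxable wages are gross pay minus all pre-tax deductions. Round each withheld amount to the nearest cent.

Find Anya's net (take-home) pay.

$1,572.21

Gross pay: 38 × $56.68 = $2,153.84
SIMPLE IRA contribution: $2,153.84 × 0.1 = $215.38
Taxable wages = $2,153.84 − $215.38 = $1,938.46
Local income tax: $1,938.46 × 0.03 = $58.15
State income tax: $1,938.46 × 0.0575 = $111.46
State unemployment insurance (employee share): $2,153.84 × 0.001 = $2.15
Medicare tax: $2,153.84 × 0.0162 = $34.89
PFL insurance: $2,153.84 × 0.012 = $25.85
Vision plan: $101.44
Roth 401(k) contribution: $2,153.84 × 0.015 = $32.31
Total deductions = $215.38 + $58.15 + $111.46 + $2.15 + $34.89 + $25.85 + $101.44 + $32.31 = $581.63
Net pay = $2,153.84 − $581.63 = $1,572.21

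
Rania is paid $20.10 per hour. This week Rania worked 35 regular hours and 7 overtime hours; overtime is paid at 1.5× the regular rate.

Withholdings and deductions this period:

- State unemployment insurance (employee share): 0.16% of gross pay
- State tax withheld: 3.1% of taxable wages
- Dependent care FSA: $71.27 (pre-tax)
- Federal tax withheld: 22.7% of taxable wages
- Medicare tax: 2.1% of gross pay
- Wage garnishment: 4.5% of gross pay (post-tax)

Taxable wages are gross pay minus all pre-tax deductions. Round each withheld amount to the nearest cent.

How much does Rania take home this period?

$563.90

Regular pay: 35 × $20.10 = $703.50
Overtime pay: 7 × $20.10 × 1.5 = $211.05
Gross pay = $703.50 + $211.05 = $914.55
Dependent care FSA: $71.27
Taxable wages = $914.55 − $71.27 = $843.28
State tax withheld: $843.28 × 0.031 = $26.14
Federal tax withheld: $843.28 × 0.227 = $191.42
State unemployment insurance (employee share): $914.55 × 0.0016 = $1.46
Medicare tax: $914.55 × 0.021 = $19.21
Wage garnishment: $914.55 × 0.045 = $41.15
Total deductions = $71.27 + $26.14 + $191.42 + $1.46 + $19.21 + $41.15 = $350.65
Net pay = $914.55 − $350.65 = $563.90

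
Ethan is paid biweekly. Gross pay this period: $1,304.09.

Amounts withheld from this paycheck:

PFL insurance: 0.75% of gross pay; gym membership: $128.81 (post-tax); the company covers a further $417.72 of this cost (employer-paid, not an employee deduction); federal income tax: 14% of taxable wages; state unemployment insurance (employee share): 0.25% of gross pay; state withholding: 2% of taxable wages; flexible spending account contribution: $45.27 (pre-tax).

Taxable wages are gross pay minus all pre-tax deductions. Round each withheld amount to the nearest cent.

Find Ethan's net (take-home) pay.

Flexible spending account contribution: $45.27
Taxable wages = $1,304.09 − $45.27 = $1,258.82
Federal income tax: $1,258.82 × 0.14 = $176.23
State withholding: $1,258.82 × 0.02 = $25.18
State unemployment insurance (employee share): $1,304.09 × 0.0025 = $3.26
PFL insurance: $1,304.09 × 0.0075 = $9.78
Gym membership: $128.81
(Employer's $417.72 toward gym membership is not withheld from the employee.)
Total deductions = $45.27 + $176.23 + $25.18 + $3.26 + $9.78 + $128.81 = $388.53
Net pay = $1,304.09 − $388.53 = $915.56

$915.56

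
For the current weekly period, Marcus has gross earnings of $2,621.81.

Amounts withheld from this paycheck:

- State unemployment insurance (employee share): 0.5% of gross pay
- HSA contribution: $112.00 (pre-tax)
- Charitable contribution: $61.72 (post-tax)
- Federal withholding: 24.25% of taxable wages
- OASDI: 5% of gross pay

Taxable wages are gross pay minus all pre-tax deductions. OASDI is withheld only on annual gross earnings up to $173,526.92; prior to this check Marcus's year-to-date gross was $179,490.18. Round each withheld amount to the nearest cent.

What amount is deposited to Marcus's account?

$1,826.35

HSA contribution: $112.00
Taxable wages = $2,621.81 − $112.00 = $2,509.81
Federal withholding: $2,509.81 × 0.2425 = $608.63
State unemployment insurance (employee share): $2,621.81 × 0.005 = $13.11
OASDI: annual cap $173,526.92 already reached (YTD $179,490.18), so $0.00
Charitable contribution: $61.72
Total deductions = $112.00 + $608.63 + $13.11 + $0.00 + $61.72 = $795.46
Net pay = $2,621.81 − $795.46 = $1,826.35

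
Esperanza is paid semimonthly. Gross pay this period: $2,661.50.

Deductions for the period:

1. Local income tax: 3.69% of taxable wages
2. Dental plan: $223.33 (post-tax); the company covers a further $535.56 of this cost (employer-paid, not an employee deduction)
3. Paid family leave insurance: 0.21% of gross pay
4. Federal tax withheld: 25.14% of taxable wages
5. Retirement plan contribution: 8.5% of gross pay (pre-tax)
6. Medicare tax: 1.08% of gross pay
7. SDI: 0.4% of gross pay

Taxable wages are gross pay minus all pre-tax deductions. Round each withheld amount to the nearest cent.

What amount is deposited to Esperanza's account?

$1,464.87

Retirement plan contribution: $2,661.50 × 0.085 = $226.23
Taxable wages = $2,661.50 − $226.23 = $2,435.27
Federal tax withheld: $2,435.27 × 0.2514 = $612.23
Local income tax: $2,435.27 × 0.0369 = $89.86
SDI: $2,661.50 × 0.004 = $10.65
Medicare tax: $2,661.50 × 0.0108 = $28.74
Paid family leave insurance: $2,661.50 × 0.0021 = $5.59
Dental plan: $223.33
(Employer's $535.56 toward dental plan is not withheld from the employee.)
Total deductions = $226.23 + $612.23 + $89.86 + $10.65 + $28.74 + $5.59 + $223.33 = $1,196.63
Net pay = $2,661.50 − $1,196.63 = $1,464.87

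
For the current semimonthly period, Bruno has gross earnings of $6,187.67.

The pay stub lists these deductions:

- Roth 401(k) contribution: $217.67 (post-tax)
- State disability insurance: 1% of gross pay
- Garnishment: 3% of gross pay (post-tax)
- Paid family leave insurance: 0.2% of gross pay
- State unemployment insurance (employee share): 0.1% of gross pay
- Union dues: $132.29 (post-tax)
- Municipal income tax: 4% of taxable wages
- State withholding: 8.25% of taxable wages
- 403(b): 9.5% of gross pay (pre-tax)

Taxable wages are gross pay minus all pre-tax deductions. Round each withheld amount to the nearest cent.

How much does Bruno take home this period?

403(b): $6,187.67 × 0.095 = $587.83
Taxable wages = $6,187.67 − $587.83 = $5,599.84
Municipal income tax: $5,599.84 × 0.04 = $223.99
State withholding: $5,599.84 × 0.0825 = $461.99
State disability insurance: $6,187.67 × 0.01 = $61.88
Paid family leave insurance: $6,187.67 × 0.002 = $12.38
State unemployment insurance (employee share): $6,187.67 × 0.001 = $6.19
Roth 401(k) contribution: $217.67
Garnishment: $6,187.67 × 0.03 = $185.63
Union dues: $132.29
Total deductions = $587.83 + $223.99 + $461.99 + $61.88 + $12.38 + $6.19 + $217.67 + $185.63 + $132.29 = $1,889.85
Net pay = $6,187.67 − $1,889.85 = $4,297.82

$4,297.82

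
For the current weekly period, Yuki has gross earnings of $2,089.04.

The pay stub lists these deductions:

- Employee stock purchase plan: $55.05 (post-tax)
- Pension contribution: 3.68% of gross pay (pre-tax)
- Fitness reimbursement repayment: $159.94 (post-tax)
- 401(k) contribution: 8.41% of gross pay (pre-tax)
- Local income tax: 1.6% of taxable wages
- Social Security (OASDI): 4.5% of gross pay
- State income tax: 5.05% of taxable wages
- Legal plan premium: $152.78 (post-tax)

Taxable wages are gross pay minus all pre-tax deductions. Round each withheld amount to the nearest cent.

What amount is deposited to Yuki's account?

Pension contribution: $2,089.04 × 0.0368 = $76.88
401(k) contribution: $2,089.04 × 0.0841 = $175.69
Pre-tax total = $76.88 + $175.69 = $252.57
Taxable wages = $2,089.04 − $252.57 = $1,836.47
Local income tax: $1,836.47 × 0.016 = $29.38
State income tax: $1,836.47 × 0.0505 = $92.74
Social Security (OASDI): $2,089.04 × 0.045 = $94.01
Legal plan premium: $152.78
Employee stock purchase plan: $55.05
Fitness reimbursement repayment: $159.94
Total deductions = $76.88 + $175.69 + $29.38 + $92.74 + $94.01 + $152.78 + $55.05 + $159.94 = $836.47
Net pay = $2,089.04 − $836.47 = $1,252.57

$1,252.57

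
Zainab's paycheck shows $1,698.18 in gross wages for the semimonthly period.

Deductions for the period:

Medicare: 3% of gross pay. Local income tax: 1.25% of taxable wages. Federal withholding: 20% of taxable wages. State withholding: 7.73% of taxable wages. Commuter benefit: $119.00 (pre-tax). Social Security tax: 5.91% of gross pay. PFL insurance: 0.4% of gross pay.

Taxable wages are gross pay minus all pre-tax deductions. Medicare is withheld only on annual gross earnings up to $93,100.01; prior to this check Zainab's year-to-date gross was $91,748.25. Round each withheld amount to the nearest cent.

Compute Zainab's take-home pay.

$973.83

Commuter benefit: $119.00
Taxable wages = $1,698.18 − $119.00 = $1,579.18
State withholding: $1,579.18 × 0.0773 = $122.07
Local income tax: $1,579.18 × 0.0125 = $19.74
Federal withholding: $1,579.18 × 0.2 = $315.84
PFL insurance: $1,698.18 × 0.004 = $6.79
Medicare: only $93,100.01 − $91,748.25 = $1,351.76 of this check is subject → $1,351.76 × 0.03 = $40.55
Social Security tax: $1,698.18 × 0.0591 = $100.36
Total deductions = $119.00 + $122.07 + $19.74 + $315.84 + $6.79 + $40.55 + $100.36 = $724.35
Net pay = $1,698.18 − $724.35 = $973.83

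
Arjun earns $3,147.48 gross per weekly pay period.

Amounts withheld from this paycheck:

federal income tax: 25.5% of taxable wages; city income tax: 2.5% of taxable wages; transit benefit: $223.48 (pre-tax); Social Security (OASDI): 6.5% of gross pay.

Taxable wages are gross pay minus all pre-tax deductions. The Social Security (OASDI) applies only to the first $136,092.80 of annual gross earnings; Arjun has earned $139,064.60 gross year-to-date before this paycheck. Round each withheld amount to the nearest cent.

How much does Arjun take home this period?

Transit benefit: $223.48
Taxable wages = $3,147.48 − $223.48 = $2,924.00
City income tax: $2,924.00 × 0.025 = $73.10
Federal income tax: $2,924.00 × 0.255 = $745.62
Social Security (OASDI): annual cap $136,092.80 already reached (YTD $139,064.60), so $0.00
Total deductions = $223.48 + $73.10 + $745.62 + $0.00 = $1,042.20
Net pay = $3,147.48 − $1,042.20 = $2,105.28

$2,105.28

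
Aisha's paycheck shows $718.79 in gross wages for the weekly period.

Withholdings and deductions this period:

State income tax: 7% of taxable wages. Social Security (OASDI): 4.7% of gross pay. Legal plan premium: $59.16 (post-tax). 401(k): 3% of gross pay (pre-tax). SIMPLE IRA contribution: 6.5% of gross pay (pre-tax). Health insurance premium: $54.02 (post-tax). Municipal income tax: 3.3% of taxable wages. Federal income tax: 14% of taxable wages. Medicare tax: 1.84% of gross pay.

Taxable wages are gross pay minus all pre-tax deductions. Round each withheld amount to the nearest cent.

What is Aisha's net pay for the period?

$332.24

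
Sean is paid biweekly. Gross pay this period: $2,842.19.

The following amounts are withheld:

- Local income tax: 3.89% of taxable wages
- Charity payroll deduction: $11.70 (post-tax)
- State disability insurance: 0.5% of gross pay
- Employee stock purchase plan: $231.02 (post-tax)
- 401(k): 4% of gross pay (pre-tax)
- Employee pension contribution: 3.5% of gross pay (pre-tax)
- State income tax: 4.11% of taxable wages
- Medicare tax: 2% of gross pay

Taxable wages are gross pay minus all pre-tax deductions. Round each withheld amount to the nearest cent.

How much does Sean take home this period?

$2,104.93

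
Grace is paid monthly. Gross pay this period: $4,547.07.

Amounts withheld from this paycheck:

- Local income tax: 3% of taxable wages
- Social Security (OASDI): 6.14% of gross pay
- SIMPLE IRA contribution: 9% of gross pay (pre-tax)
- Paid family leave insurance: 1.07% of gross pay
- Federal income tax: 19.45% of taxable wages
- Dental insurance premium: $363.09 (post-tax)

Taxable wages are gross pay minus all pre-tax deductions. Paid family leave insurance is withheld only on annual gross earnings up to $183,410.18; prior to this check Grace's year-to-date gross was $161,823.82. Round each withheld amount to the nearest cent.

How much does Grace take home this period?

SIMPLE IRA contribution: $4,547.07 × 0.09 = $409.24
Taxable wages = $4,547.07 − $409.24 = $4,137.83
Local income tax: $4,137.83 × 0.03 = $124.13
Federal income tax: $4,137.83 × 0.1945 = $804.81
Paid family leave insurance: cap not yet reached, full $4,547.07 is subject → $4,547.07 × 0.0107 = $48.65
Social Security (OASDI): $4,547.07 × 0.0614 = $279.19
Dental insurance premium: $363.09
Total deductions = $409.24 + $124.13 + $804.81 + $48.65 + $279.19 + $363.09 = $2,029.11
Net pay = $4,547.07 − $2,029.11 = $2,517.96

$2,517.96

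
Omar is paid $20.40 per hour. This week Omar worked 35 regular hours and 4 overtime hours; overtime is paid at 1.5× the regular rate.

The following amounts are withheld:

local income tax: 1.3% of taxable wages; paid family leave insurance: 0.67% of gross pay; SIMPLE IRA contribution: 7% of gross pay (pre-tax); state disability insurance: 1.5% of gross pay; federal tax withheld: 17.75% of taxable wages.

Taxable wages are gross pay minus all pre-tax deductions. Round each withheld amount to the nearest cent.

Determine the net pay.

Regular pay: 35 × $20.40 = $714.00
Overtime pay: 4 × $20.40 × 1.5 = $122.40
Gross pay = $714.00 + $122.40 = $836.40
SIMPLE IRA contribution: $836.40 × 0.07 = $58.55
Taxable wages = $836.40 − $58.55 = $777.85
Federal tax withheld: $777.85 × 0.1775 = $138.07
Local income tax: $777.85 × 0.013 = $10.11
Paid family leave insurance: $836.40 × 0.0067 = $5.60
State disability insurance: $836.40 × 0.015 = $12.55
Total deductions = $58.55 + $138.07 + $10.11 + $5.60 + $12.55 = $224.88
Net pay = $836.40 − $224.88 = $611.52

$611.52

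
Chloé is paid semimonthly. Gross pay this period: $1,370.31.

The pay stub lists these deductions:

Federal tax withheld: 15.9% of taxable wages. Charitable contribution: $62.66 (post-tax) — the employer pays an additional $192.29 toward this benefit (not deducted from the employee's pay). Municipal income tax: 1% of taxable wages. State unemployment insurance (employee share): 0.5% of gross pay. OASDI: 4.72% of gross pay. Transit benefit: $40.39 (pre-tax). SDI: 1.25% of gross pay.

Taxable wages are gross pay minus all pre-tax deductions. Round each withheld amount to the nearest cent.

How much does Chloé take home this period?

$953.84

Transit benefit: $40.39
Taxable wages = $1,370.31 − $40.39 = $1,329.92
Municipal income tax: $1,329.92 × 0.01 = $13.30
Federal tax withheld: $1,329.92 × 0.159 = $211.46
SDI: $1,370.31 × 0.0125 = $17.13
OASDI: $1,370.31 × 0.0472 = $64.68
State unemployment insurance (employee share): $1,370.31 × 0.005 = $6.85
Charitable contribution: $62.66
(Employer's $192.29 toward charitable contribution is not withheld from the employee.)
Total deductions = $40.39 + $13.30 + $211.46 + $17.13 + $64.68 + $6.85 + $62.66 = $416.47
Net pay = $1,370.31 − $416.47 = $953.84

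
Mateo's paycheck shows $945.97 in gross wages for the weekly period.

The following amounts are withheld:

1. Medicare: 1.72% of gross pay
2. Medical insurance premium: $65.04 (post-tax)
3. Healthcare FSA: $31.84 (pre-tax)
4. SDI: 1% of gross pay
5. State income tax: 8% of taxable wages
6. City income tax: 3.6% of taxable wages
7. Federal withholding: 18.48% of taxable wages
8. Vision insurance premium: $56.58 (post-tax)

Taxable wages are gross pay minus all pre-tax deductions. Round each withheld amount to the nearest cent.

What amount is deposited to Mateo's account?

Healthcare FSA: $31.84
Taxable wages = $945.97 − $31.84 = $914.13
Federal withholding: $914.13 × 0.1848 = $168.93
City income tax: $914.13 × 0.036 = $32.91
State income tax: $914.13 × 0.08 = $73.13
Medicare: $945.97 × 0.0172 = $16.27
SDI: $945.97 × 0.01 = $9.46
Medical insurance premium: $65.04
Vision insurance premium: $56.58
Total deductions = $31.84 + $168.93 + $32.91 + $73.13 + $16.27 + $9.46 + $65.04 + $56.58 = $454.16
Net pay = $945.97 − $454.16 = $491.81

$491.81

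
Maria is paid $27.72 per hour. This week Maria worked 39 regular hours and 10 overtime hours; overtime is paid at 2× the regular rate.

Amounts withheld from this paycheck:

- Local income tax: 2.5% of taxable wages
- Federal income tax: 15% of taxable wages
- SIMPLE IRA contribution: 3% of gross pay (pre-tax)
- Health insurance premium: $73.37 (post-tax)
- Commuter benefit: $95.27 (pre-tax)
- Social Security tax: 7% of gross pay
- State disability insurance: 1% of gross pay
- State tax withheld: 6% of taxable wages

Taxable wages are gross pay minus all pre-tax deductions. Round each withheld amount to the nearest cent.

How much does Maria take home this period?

Regular pay: 39 × $27.72 = $1,081.08
Overtime pay: 10 × $27.72 × 2 = $554.40
Gross pay = $1,081.08 + $554.40 = $1,635.48
SIMPLE IRA contribution: $1,635.48 × 0.03 = $49.06
Commuter benefit: $95.27
Pre-tax total = $49.06 + $95.27 = $144.33
Taxable wages = $1,635.48 − $144.33 = $1,491.15
Federal income tax: $1,491.15 × 0.15 = $223.67
State tax withheld: $1,491.15 × 0.06 = $89.47
Local income tax: $1,491.15 × 0.025 = $37.28
State disability insurance: $1,635.48 × 0.01 = $16.35
Social Security tax: $1,635.48 × 0.07 = $114.48
Health insurance premium: $73.37
Total deductions = $49.06 + $95.27 + $223.67 + $89.47 + $37.28 + $16.35 + $114.48 + $73.37 = $698.95
Net pay = $1,635.48 − $698.95 = $936.53

$936.53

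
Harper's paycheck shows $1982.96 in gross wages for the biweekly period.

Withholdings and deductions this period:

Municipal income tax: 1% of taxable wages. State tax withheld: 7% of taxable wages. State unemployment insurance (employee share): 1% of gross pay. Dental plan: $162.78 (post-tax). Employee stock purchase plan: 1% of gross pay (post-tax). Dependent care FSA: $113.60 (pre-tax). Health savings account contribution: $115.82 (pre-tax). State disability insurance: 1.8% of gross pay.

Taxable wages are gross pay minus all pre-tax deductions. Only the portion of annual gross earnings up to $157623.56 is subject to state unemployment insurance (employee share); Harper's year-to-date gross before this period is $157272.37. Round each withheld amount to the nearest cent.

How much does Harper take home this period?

Dependent care FSA: $113.60
Health savings account contribution: $115.82
Pre-tax total = $113.60 + $115.82 = $229.42
Taxable wages = $1982.96 − $229.42 = $1753.54
State tax withheld: $1753.54 × 0.07 = $122.75
Municipal income tax: $1753.54 × 0.01 = $17.54
State unemployment insurance (employee share): only $157623.56 − $157272.37 = $351.19 of this check is subject → $351.19 × 0.01 = $3.51
State disability insurance: $1982.96 × 0.018 = $35.69
Employee stock purchase plan: $1982.96 × 0.01 = $19.83
Dental plan: $162.78
Total deductions = $113.60 + $115.82 + $122.75 + $17.54 + $3.51 + $35.69 + $19.83 + $162.78 = $591.52
Net pay = $1982.96 − $591.52 = $1391.44

$1391.44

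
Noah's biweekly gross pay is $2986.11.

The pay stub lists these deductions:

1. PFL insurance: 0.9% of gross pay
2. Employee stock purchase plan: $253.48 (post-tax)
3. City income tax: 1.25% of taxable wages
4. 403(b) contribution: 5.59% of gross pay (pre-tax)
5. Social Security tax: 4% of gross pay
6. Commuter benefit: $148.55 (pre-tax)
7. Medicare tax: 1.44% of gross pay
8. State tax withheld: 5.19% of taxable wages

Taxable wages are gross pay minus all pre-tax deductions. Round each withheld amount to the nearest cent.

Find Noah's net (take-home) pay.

403(b) contribution: $2986.11 × 0.0559 = $166.92
Commuter benefit: $148.55
Pre-tax total = $166.92 + $148.55 = $315.47
Taxable wages = $2986.11 − $315.47 = $2670.64
State tax withheld: $2670.64 × 0.0519 = $138.61
City income tax: $2670.64 × 0.0125 = $33.38
Medicare tax: $2986.11 × 0.0144 = $43.00
PFL insurance: $2986.11 × 0.009 = $26.87
Social Security tax: $2986.11 × 0.04 = $119.44
Employee stock purchase plan: $253.48
Total deductions = $166.92 + $148.55 + $138.61 + $33.38 + $43.00 + $26.87 + $119.44 + $253.48 = $930.25
Net pay = $2986.11 − $930.25 = $2055.86

$2055.86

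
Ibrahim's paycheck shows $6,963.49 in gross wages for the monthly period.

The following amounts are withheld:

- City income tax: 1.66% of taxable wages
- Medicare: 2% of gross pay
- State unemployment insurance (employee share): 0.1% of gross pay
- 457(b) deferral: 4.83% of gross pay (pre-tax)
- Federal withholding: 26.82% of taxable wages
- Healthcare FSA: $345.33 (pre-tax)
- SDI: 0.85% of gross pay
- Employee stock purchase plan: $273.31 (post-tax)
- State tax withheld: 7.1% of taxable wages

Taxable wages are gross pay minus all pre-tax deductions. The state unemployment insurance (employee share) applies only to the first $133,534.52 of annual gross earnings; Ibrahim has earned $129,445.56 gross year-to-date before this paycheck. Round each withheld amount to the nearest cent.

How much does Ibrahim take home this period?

Healthcare FSA: $345.33
457(b) deferral: $6,963.49 × 0.0483 = $336.34
Pre-tax total = $345.33 + $336.34 = $681.67
Taxable wages = $6,963.49 − $681.67 = $6,281.82
State tax withheld: $6,281.82 × 0.071 = $446.01
Federal withholding: $6,281.82 × 0.2682 = $1,684.78
City income tax: $6,281.82 × 0.0166 = $104.28
SDI: $6,963.49 × 0.0085 = $59.19
Medicare: $6,963.49 × 0.02 = $139.27
State unemployment insurance (employee share): only $133,534.52 − $129,445.56 = $4,088.96 of this check is subject → $4,088.96 × 0.001 = $4.09
Employee stock purchase plan: $273.31
Total deductions = $345.33 + $336.34 + $446.01 + $1,684.78 + $104.28 + $59.19 + $139.27 + $4.09 + $273.31 = $3,392.60
Net pay = $6,963.49 − $3,392.60 = $3,570.89

$3,570.89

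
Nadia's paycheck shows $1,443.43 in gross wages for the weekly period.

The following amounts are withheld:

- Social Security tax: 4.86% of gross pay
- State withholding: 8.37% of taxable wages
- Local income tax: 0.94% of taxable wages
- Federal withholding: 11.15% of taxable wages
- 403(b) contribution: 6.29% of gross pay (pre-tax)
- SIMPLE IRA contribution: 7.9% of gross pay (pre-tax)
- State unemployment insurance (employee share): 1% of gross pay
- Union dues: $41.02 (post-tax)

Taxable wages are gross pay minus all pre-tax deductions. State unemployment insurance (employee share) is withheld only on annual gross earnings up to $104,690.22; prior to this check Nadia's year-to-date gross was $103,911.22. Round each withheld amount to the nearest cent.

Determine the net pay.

$866.23

SIMPLE IRA contribution: $1,443.43 × 0.079 = $114.03
403(b) contribution: $1,443.43 × 0.0629 = $90.79
Pre-tax total = $114.03 + $90.79 = $204.82
Taxable wages = $1,443.43 − $204.82 = $1,238.61
Local income tax: $1,238.61 × 0.0094 = $11.64
State withholding: $1,238.61 × 0.0837 = $103.67
Federal withholding: $1,238.61 × 0.1115 = $138.11
State unemployment insurance (employee share): only $104,690.22 − $103,911.22 = $779.00 of this check is subject → $779.00 × 0.01 = $7.79
Social Security tax: $1,443.43 × 0.0486 = $70.15
Union dues: $41.02
Total deductions = $114.03 + $90.79 + $11.64 + $103.67 + $138.11 + $7.79 + $70.15 + $41.02 = $577.20
Net pay = $1,443.43 − $577.20 = $866.23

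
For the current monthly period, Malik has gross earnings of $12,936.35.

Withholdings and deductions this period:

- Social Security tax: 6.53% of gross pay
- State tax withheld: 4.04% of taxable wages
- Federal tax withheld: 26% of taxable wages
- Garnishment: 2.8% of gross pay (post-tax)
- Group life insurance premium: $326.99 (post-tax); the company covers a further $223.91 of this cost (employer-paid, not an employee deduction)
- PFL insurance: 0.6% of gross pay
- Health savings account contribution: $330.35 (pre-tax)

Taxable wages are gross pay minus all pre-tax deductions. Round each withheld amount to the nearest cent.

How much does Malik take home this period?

$7,207.59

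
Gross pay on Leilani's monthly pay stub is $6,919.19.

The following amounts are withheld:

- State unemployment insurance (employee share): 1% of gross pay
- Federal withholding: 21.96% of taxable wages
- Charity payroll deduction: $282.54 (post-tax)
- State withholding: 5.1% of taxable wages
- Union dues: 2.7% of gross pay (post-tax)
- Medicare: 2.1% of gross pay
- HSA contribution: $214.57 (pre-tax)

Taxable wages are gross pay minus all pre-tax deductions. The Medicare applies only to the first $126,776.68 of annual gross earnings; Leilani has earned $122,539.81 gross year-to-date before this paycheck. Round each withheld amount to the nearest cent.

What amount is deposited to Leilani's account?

HSA contribution: $214.57
Taxable wages = $6,919.19 − $214.57 = $6,704.62
State withholding: $6,704.62 × 0.051 = $341.94
Federal withholding: $6,704.62 × 0.2196 = $1,472.33
Medicare: only $126,776.68 − $122,539.81 = $4,236.87 of this check is subject → $4,236.87 × 0.021 = $88.97
State unemployment insurance (employee share): $6,919.19 × 0.01 = $69.19
Charity payroll deduction: $282.54
Union dues: $6,919.19 × 0.027 = $186.82
Total deductions = $214.57 + $341.94 + $1,472.33 + $88.97 + $69.19 + $282.54 + $186.82 = $2,656.36
Net pay = $6,919.19 − $2,656.36 = $4,262.83

$4,262.83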